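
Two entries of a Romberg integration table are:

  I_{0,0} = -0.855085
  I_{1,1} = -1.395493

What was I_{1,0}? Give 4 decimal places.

From I_{1,1} = (4·I_{1,0} − I_{0,0})/3, solve for I_{1,0}:
4·I_{1,0} = 3·(-1.395493) + (-0.855085) = -5.041564
I_{1,0} = -1.260391

-1.2604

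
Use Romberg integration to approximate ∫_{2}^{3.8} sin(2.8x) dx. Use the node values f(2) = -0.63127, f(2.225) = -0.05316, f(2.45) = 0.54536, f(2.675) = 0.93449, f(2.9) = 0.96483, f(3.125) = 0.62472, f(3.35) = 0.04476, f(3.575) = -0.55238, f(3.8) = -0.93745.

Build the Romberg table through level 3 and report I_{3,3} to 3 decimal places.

I_{0,0} (trapezoid, 1 panel, h=1.8000): -1.41185
I_{1,0} (trapezoid, 2 panels, h=0.9000): 0.16242
I_{2,0} (trapezoid, 4 panels, h=0.4500): 0.34677
I_{3,0} (trapezoid, 8 panels, h=0.2250): 0.38796
I_{1,1} = 0.16242 + (0.16242 − (-1.41185))/3 = 0.68718
I_{2,1} = 0.34677 + (0.34677 − 0.16242)/3 = 0.40822
I_{3,1} = 0.38796 + (0.38796 − 0.34677)/3 = 0.40169
I_{2,2} = 0.40822 + (0.40822 − 0.68718)/15 = 0.38962
I_{3,2} = 0.40169 + (0.40169 − 0.40822)/15 = 0.40125
I_{3,3} = 0.40125 + (0.40125 − 0.38962)/63 = 0.40143

0.401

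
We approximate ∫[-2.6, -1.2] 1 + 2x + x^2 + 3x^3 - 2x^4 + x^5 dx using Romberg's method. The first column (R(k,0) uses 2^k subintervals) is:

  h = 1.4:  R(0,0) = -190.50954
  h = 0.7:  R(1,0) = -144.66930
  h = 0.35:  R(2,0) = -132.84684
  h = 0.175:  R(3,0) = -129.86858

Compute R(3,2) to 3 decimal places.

R(2,1) = -132.84684 + (-132.84684 − (-144.66930))/3 = -128.90602
R(3,1) = -129.86858 + (-129.86858 − (-132.84684))/3 = -128.87583
R(3,2) = (16·(-128.87583) − (-128.90602)) / 15 = -128.87382

-128.874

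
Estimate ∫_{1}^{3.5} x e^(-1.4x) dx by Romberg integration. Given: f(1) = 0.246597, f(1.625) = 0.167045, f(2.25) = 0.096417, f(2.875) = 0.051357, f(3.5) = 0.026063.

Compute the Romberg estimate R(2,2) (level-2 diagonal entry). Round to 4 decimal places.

0.2793

R(0,0) (trapezoid, 1 panel, h=2.5000): 0.340825
R(1,0) (trapezoid, 2 panels, h=1.2500): 0.290934
R(2,0) (trapezoid, 4 panels, h=0.6250): 0.281968
R(1,1) = 0.290934 + (0.290934 − 0.340825)/3 = 0.274304
R(2,1) = 0.281968 + (0.281968 − 0.290934)/3 = 0.278979
R(2,2) = 0.278979 + (0.278979 − 0.274304)/15 = 0.279291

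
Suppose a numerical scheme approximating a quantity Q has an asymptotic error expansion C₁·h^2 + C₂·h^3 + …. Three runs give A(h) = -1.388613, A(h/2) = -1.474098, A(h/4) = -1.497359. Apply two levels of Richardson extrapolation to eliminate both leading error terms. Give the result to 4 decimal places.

First eliminate the h^2 term (factor 2^2 = 4):
  B₁ = (4·(-1.474098) − (-1.388613))/3 = -1.502593
  B₂ = (4·(-1.497359) − (-1.474098))/3 = -1.505113
Then eliminate the h^3 term (factor 2^3 = 8):
  (8·(-1.505113) − (-1.502593))/7 = -1.505473

-1.5055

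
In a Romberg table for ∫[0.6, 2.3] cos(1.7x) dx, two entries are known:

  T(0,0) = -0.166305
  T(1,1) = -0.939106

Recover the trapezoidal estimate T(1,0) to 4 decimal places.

From T(1,1) = (4·T(1,0) − T(0,0))/3, solve for T(1,0):
4·T(1,0) = 3·(-0.939106) + (-0.166305) = -2.983623
T(1,0) = -0.745906

-0.7459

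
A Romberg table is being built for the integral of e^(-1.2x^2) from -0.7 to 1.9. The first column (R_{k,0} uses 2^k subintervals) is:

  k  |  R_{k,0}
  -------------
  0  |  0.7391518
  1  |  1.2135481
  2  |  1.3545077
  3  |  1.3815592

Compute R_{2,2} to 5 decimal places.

1.40348

Richardson extrapolation on the trapezoidal column (denominator 4−1=3):
R_{1,1} = (4·1.2135481 − 0.7391518) / 3 = 1.3716802
R_{2,1} = (4·1.3545077 − 1.2135481) / 3 = 1.4014942
R_{2,2} = 1.4014942 + (1.4014942 − 1.3716802)/15 = 1.4034818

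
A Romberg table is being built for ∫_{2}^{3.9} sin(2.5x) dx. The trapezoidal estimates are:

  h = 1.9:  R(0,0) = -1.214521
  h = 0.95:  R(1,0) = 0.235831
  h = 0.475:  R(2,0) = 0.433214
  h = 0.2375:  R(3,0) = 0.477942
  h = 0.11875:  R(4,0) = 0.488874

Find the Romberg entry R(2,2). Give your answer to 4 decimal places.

Richardson extrapolation on the trapezoidal column (denominator 4−1=3):
R(1,1) = (4·0.235831 − (-1.214521)) / 3 = 0.719282
R(2,1) = (4·0.433214 − 0.235831) / 3 = 0.499008
R(2,2) = (16·0.499008 − 0.719282) / 15 = 0.484323

0.4843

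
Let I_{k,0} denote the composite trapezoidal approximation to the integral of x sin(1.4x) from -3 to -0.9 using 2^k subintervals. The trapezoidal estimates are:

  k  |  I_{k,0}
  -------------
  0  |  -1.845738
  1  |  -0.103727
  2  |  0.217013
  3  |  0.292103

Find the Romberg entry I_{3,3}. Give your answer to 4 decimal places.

Richardson extrapolation on the trapezoidal column (denominator 4−1=3):
I_{1,1} = -0.103727 + (-0.103727 − (-1.845738))/3 = 0.476943
I_{2,1} = 0.217013 + (0.217013 − (-0.103727))/3 = 0.323926
I_{3,1} = 0.292103 + (0.292103 − 0.217013)/3 = 0.317133
I_{2,2} = (16·0.323926 − 0.476943) / 15 = 0.313725
I_{3,2} = (16·0.317133 − 0.323926) / 15 = 0.316680
I_{3,3} = 0.316680 + (0.316680 − 0.313725)/63 = 0.316727

0.3167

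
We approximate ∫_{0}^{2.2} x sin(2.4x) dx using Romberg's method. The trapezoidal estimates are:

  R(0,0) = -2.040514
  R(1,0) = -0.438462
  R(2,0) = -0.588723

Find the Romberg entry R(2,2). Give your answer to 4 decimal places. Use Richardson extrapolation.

-0.6878

R(1,1) = -0.438462 + (-0.438462 − (-2.040514))/3 = 0.095555
R(2,1) = -0.588723 + (-0.588723 − (-0.438462))/3 = -0.638810
R(2,2) = -0.638810 + (-0.638810 − 0.095555)/15 = -0.687768
(Column j=1 coincides with Simpson's rule on the same nodes.)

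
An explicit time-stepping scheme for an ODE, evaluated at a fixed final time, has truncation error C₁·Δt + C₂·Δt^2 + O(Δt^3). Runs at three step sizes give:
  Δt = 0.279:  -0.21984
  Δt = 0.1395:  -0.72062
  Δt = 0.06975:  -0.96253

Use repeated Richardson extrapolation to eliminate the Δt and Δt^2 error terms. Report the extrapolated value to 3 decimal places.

-1.199

First eliminate the Δt term (factor 2^1 = 2):
  B₁ = (2·(-0.72062) − (-0.21984))/1 = -1.22140
  B₂ = (2·(-0.96253) − (-0.72062))/1 = -1.20444
Then eliminate the Δt^2 term (factor 2^2 = 4):
  (4·(-1.20444) − (-1.22140))/3 = -1.19879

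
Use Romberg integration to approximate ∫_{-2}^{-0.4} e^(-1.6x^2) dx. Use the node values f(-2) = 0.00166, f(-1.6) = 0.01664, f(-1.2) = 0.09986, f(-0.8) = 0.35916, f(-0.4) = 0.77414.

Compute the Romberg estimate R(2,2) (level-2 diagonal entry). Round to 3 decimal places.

0.332

R(0,0) (trapezoid, 1 panel, h=1.6000): 0.62064
R(1,0) (trapezoid, 2 panels, h=0.8000): 0.39021
R(2,0) (trapezoid, 4 panels, h=0.4000): 0.34542
R(1,1) = 0.39021 + (0.39021 − 0.62064)/3 = 0.31340
R(2,1) = 0.34542 + (0.34542 − 0.39021)/3 = 0.33049
R(2,2) = 0.33049 + (0.33049 − 0.31340)/15 = 0.33163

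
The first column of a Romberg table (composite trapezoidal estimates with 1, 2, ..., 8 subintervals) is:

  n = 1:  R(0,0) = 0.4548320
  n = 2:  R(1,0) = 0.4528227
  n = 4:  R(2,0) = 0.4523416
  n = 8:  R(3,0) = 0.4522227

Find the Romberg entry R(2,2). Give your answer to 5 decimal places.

R(1,1) = 0.4528227 + (0.4528227 − 0.4548320)/3 = 0.4521529
R(2,1) = 0.4523416 + (0.4523416 − 0.4528227)/3 = 0.4521812
R(2,2) = 0.4521812 + (0.4521812 − 0.4521529)/15 = 0.4521831
(Column j=1 coincides with Simpson's rule on the same nodes.)

0.45218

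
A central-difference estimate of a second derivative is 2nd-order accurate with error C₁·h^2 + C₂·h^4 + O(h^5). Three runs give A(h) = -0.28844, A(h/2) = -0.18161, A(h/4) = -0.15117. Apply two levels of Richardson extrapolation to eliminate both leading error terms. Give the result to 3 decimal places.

First eliminate the h^2 term (factor 2^2 = 4):
  B₁ = (4·(-0.18161) − (-0.28844))/3 = -0.14600
  B₂ = (4·(-0.15117) − (-0.18161))/3 = -0.14102
Then eliminate the h^4 term (factor 2^4 = 16):
  (16·(-0.14102) − (-0.14600))/15 = -0.14069

-0.141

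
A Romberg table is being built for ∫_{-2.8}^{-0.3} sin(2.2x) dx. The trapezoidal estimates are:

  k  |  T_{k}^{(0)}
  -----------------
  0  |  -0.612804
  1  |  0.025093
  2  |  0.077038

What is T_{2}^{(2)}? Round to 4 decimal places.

0.0848

Richardson extrapolation on the trapezoidal column (denominator 4−1=3):
T_{1}^{(1)} = (4·0.025093 − (-0.612804)) / 3 = 0.237725
T_{2}^{(1)} = (4·0.077038 − 0.025093) / 3 = 0.094353
T_{2}^{(2)} = (16·0.094353 − 0.237725) / 15 = 0.084795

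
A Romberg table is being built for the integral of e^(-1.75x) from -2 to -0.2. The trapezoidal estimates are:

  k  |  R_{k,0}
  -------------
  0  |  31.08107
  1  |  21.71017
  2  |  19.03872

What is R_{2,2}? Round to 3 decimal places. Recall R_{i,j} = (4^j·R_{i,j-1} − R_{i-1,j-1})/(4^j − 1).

Richardson extrapolation on the trapezoidal column (denominator 4−1=3):
R_{1,1} = (4·21.71017 − 31.08107) / 3 = 18.58654
R_{2,1} = 19.03872 + (19.03872 − 21.71017)/3 = 18.14824
R_{2,2} = 18.14824 + (18.14824 − 18.58654)/15 = 18.11902

18.119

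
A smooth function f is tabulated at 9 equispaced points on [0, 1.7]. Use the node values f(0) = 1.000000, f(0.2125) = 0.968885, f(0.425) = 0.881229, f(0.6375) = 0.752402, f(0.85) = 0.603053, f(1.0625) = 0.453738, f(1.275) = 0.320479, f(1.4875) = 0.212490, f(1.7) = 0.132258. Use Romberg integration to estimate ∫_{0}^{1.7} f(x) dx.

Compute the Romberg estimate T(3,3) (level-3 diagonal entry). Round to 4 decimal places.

T(0,0) (trapezoid, 1 panel, h=1.7000): 0.962419
T(1,0) (trapezoid, 2 panels, h=0.8500): 0.993805
T(2,0) (trapezoid, 4 panels, h=0.4250): 1.007628
T(3,0) (trapezoid, 8 panels, h=0.2125): 1.011161
T(1,1) = 0.993805 + (0.993805 − 0.962419)/3 = 1.004267
T(2,1) = 1.007628 + (1.007628 − 0.993805)/3 = 1.012236
T(3,1) = 1.011161 + (1.011161 − 1.007628)/3 = 1.012339
T(2,2) = 1.012236 + (1.012236 − 1.004267)/15 = 1.012767
T(3,2) = 1.012339 + (1.012339 − 1.012236)/15 = 1.012346
T(3,3) = 1.012346 + (1.012346 − 1.012767)/63 = 1.012339

1.0123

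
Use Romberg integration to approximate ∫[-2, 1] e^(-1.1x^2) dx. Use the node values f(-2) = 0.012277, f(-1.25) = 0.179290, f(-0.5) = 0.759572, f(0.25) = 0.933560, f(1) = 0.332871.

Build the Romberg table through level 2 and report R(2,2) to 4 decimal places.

1.5714

R(0,0) (trapezoid, 1 panel, h=3.0000): 0.517722
R(1,0) (trapezoid, 2 panels, h=1.5000): 1.398219
R(2,0) (trapezoid, 4 panels, h=0.7500): 1.533747
R(1,1) = 1.398219 + (1.398219 − 0.517722)/3 = 1.691718
R(2,1) = 1.533747 + (1.533747 − 1.398219)/3 = 1.578923
R(2,2) = 1.578923 + (1.578923 − 1.691718)/15 = 1.571403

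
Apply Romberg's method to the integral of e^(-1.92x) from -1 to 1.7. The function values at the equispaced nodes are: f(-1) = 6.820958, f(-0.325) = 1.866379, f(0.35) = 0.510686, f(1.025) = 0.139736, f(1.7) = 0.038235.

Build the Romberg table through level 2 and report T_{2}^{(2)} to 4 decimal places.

3.5501

T_{0}^{(0)} (trapezoid, 1 panel, h=2.7000): 9.259911
T_{1}^{(0)} (trapezoid, 2 panels, h=1.3500): 5.319381
T_{2}^{(0)} (trapezoid, 4 panels, h=0.6750): 4.013818
T_{1}^{(1)} = 5.319381 + (5.319381 − 9.259911)/3 = 4.005871
T_{2}^{(1)} = 4.013818 + (4.013818 − 5.319381)/3 = 3.578630
T_{2}^{(2)} = 3.578630 + (3.578630 − 4.005871)/15 = 3.550147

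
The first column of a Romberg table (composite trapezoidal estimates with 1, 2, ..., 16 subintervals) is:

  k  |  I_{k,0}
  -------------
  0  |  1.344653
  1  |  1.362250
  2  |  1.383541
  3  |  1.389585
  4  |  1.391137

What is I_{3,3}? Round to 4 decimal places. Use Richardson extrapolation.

1.3917

I_{1,1} = (4·1.362250 − 1.344653) / 3 = 1.368116
I_{2,1} = 1.383541 + (1.383541 − 1.362250)/3 = 1.390638
I_{3,1} = (4·1.389585 − 1.383541) / 3 = 1.391600
I_{2,2} = (16·1.390638 − 1.368116) / 15 = 1.392139
I_{3,2} = (16·1.391600 − 1.390638) / 15 = 1.391664
I_{3,3} = (64·1.391664 − 1.392139) / 63 = 1.391656
(Column j=1 coincides with Simpson's rule on the same nodes.)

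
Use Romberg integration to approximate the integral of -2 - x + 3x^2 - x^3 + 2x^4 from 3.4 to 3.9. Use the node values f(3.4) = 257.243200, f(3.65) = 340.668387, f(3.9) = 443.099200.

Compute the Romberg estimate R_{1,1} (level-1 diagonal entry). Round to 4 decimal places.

171.9180

R_{0,0} (trapezoid, 1 panel, h=0.5000): 175.085600
R_{1,0} (trapezoid, 2 panels, h=0.2500): 172.709897
R_{1,1} = 172.709897 + (172.709897 − 175.085600)/3 = 171.917996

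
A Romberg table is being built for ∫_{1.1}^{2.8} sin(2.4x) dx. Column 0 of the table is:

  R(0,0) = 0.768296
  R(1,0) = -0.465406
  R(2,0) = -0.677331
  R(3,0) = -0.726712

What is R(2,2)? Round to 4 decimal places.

R(1,1) = -0.465406 + (-0.465406 − 0.768296)/3 = -0.876640
R(2,1) = (4·(-0.677331) − (-0.465406)) / 3 = -0.747973
R(2,2) = -0.747973 + (-0.747973 − (-0.876640))/15 = -0.739395

-0.7394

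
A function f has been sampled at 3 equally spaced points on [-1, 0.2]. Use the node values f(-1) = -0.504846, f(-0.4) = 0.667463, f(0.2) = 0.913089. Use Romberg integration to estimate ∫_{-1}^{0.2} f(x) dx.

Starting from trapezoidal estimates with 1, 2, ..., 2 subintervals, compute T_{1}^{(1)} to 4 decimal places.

0.6156

T_{0}^{(0)} (trapezoid, 1 panel, h=1.2000): 0.244946
T_{1}^{(0)} (trapezoid, 2 panels, h=0.6000): 0.522951
T_{1}^{(1)} = 0.522951 + (0.522951 − 0.244946)/3 = 0.615619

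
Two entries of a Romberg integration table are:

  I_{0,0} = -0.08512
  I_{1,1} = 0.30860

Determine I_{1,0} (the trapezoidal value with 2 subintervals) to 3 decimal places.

0.210

From I_{1,1} = (4·I_{1,0} − I_{0,0})/3, solve for I_{1,0}:
4·I_{1,0} = 3·0.30860 + (-0.08512) = 0.84068
I_{1,0} = 0.21017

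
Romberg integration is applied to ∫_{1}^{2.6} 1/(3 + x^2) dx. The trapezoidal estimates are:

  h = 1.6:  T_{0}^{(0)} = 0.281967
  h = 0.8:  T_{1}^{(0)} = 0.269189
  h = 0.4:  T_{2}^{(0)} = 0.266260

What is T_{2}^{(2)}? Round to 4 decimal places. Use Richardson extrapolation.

Richardson extrapolation on the trapezoidal column (denominator 4−1=3):
T_{1}^{(1)} = 0.269189 + (0.269189 − 0.281967)/3 = 0.264930
T_{2}^{(1)} = (4·0.266260 − 0.269189) / 3 = 0.265284
T_{2}^{(2)} = (16·0.265284 − 0.264930) / 15 = 0.265308

0.2653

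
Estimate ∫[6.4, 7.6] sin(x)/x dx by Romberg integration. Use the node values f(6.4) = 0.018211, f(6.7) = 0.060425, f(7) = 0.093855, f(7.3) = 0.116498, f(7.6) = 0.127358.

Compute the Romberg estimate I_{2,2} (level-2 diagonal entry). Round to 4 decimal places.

I_{0,0} (trapezoid, 1 panel, h=1.2000): 0.087341
I_{1,0} (trapezoid, 2 panels, h=0.6000): 0.099984
I_{2,0} (trapezoid, 4 panels, h=0.3000): 0.103069
I_{1,1} = 0.099984 + (0.099984 − 0.087341)/3 = 0.104198
I_{2,1} = 0.103069 + (0.103069 − 0.099984)/3 = 0.104097
I_{2,2} = 0.104097 + (0.104097 − 0.104198)/15 = 0.104090

0.1041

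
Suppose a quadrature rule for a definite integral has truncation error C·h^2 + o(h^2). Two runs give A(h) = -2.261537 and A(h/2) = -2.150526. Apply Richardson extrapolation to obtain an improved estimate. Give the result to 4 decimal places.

-2.1135

The leading error scales as h^2; refining by a factor of 2 reduces it by 2^2 = 4.
Extrapolated value = (4·A(h/2) − A(h)) / (4 − 1)
= (4·(-2.150526) − (-2.261537)) / 3
= -6.340567 / 3 = -2.113522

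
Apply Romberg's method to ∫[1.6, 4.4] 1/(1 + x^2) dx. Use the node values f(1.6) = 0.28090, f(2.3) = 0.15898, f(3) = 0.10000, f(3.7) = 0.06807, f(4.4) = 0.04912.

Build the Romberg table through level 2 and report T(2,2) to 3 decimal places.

T(0,0) (trapezoid, 1 panel, h=2.8000): 0.46203
T(1,0) (trapezoid, 2 panels, h=1.4000): 0.37101
T(2,0) (trapezoid, 4 panels, h=0.7000): 0.34444
T(1,1) = 0.37101 + (0.37101 − 0.46203)/3 = 0.34067
T(2,1) = 0.34444 + (0.34444 − 0.37101)/3 = 0.33558
T(2,2) = 0.33558 + (0.33558 − 0.34067)/15 = 0.33524

0.335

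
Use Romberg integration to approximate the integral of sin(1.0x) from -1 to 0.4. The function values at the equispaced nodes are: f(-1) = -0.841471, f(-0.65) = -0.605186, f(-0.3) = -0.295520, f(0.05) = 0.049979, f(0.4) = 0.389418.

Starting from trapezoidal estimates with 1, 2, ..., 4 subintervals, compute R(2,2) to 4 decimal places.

-0.3808

R(0,0) (trapezoid, 1 panel, h=1.4000): -0.316437
R(1,0) (trapezoid, 2 panels, h=0.7000): -0.365083
R(2,0) (trapezoid, 4 panels, h=0.3500): -0.376864
R(1,1) = -0.365083 + (-0.365083 − (-0.316437))/3 = -0.381298
R(2,1) = -0.376864 + (-0.376864 − (-0.365083))/3 = -0.380791
R(2,2) = -0.380791 + (-0.380791 − (-0.381298))/15 = -0.380757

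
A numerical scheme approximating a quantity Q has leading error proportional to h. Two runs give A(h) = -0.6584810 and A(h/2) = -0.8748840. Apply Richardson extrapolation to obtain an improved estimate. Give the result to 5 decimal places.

-1.09129

Extrapolated value = (2·A(h/2) − A(h)) / (2 − 1)
= (2·(-0.8748840) − (-0.6584810)) / 1
= -1.0912870 / 1 = -1.0912870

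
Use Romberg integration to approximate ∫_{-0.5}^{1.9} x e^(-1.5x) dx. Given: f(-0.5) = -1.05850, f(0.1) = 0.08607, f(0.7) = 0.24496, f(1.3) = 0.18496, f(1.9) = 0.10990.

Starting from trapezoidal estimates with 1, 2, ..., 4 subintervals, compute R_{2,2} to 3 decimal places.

0.133

R_{0,0} (trapezoid, 1 panel, h=2.4000): -1.13832
R_{1,0} (trapezoid, 2 panels, h=1.2000): -0.27521
R_{2,0} (trapezoid, 4 panels, h=0.6000): 0.02501
R_{1,1} = -0.27521 + (-0.27521 − (-1.13832))/3 = 0.01249
R_{2,1} = 0.02501 + (0.02501 − (-0.27521))/3 = 0.12508
R_{2,2} = 0.12508 + (0.12508 − 0.01249)/15 = 0.13259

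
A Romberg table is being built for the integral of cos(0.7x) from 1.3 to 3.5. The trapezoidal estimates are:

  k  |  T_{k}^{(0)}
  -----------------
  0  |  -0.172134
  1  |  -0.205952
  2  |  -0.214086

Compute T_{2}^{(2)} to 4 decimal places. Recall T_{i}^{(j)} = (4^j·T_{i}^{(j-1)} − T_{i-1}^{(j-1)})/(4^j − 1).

Richardson extrapolation on the trapezoidal column (denominator 4−1=3):
T_{1}^{(1)} = -0.205952 + (-0.205952 − (-0.172134))/3 = -0.217225
T_{2}^{(1)} = (4·(-0.214086) − (-0.205952)) / 3 = -0.216797
T_{2}^{(2)} = (16·(-0.216797) − (-0.217225)) / 15 = -0.216768
(Column j=1 coincides with Simpson's rule on the same nodes.)

-0.2168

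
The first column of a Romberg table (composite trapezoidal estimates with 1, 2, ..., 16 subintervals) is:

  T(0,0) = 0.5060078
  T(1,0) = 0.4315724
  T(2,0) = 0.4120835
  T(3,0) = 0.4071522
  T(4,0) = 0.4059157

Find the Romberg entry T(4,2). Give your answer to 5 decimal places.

0.40550

Richardson extrapolation on the trapezoidal column (denominator 4−1=3):
T(3,1) = (4·0.4071522 − 0.4120835) / 3 = 0.4055084
T(4,1) = (4·0.4059157 − 0.4071522) / 3 = 0.4055035
T(4,2) = 0.4055035 + (0.4055035 − 0.4055084)/15 = 0.4055032
(Column j=1 coincides with Simpson's rule on the same nodes.)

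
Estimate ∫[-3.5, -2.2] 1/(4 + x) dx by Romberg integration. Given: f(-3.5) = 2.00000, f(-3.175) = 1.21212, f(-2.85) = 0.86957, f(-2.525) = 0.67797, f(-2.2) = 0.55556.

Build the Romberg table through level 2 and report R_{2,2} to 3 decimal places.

1.283

R_{0,0} (trapezoid, 1 panel, h=1.3000): 1.66111
R_{1,0} (trapezoid, 2 panels, h=0.6500): 1.39578
R_{2,0} (trapezoid, 4 panels, h=0.3250): 1.31217
R_{1,1} = 1.39578 + (1.39578 − 1.66111)/3 = 1.30734
R_{2,1} = 1.31217 + (1.31217 − 1.39578)/3 = 1.28430
R_{2,2} = 1.28430 + (1.28430 − 1.30734)/15 = 1.28276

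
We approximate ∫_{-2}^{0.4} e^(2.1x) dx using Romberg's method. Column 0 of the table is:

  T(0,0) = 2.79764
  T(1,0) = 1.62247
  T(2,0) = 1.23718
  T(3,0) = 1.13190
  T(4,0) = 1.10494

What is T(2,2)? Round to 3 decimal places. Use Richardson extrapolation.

Richardson extrapolation on the trapezoidal column (denominator 4−1=3):
T(1,1) = 1.62247 + (1.62247 − 2.79764)/3 = 1.23075
T(2,1) = 1.23718 + (1.23718 − 1.62247)/3 = 1.10875
T(2,2) = 1.10875 + (1.10875 − 1.23075)/15 = 1.10062

1.101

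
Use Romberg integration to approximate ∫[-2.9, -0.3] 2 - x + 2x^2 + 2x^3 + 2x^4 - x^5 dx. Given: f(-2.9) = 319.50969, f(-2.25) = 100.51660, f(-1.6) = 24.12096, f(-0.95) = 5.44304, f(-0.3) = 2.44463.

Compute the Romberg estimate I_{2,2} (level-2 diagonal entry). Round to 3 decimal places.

I_{0,0} (trapezoid, 1 panel, h=2.6000): 418.54062
I_{1,0} (trapezoid, 2 panels, h=1.3000): 240.62756
I_{2,0} (trapezoid, 4 panels, h=0.6500): 189.18754
I_{1,1} = 240.62756 + (240.62756 − 418.54062)/3 = 181.32321
I_{2,1} = 189.18754 + (189.18754 − 240.62756)/3 = 172.04087
I_{2,2} = 172.04087 + (172.04087 − 181.32321)/15 = 171.42205

171.422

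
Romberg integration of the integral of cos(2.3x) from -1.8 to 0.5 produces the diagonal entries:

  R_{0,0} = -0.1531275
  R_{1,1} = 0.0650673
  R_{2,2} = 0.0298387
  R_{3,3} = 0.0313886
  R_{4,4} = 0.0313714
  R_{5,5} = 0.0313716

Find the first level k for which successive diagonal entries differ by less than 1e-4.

|R_{1,1} − R_{0,0}| = 0.2181948 ≥ 1e-4
|R_{2,2} − R_{1,1}| = 0.0352286 ≥ 1e-4
|R_{3,3} − R_{2,2}| = 0.0015499 ≥ 1e-4
|R_{4,4} − R_{3,3}| = 0.0000172 < 1e-4

k = 4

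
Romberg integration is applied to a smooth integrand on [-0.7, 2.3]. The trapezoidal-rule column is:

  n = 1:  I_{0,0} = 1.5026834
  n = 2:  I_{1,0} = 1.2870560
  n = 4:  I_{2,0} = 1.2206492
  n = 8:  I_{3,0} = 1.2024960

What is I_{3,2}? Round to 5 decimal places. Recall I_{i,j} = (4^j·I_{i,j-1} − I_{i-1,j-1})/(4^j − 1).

1.19631

Richardson extrapolation on the trapezoidal column (denominator 4−1=3):
I_{2,1} = 1.2206492 + (1.2206492 − 1.2870560)/3 = 1.1985136
I_{3,1} = 1.2024960 + (1.2024960 − 1.2206492)/3 = 1.1964449
I_{3,2} = 1.1964449 + (1.1964449 − 1.1985136)/15 = 1.1963070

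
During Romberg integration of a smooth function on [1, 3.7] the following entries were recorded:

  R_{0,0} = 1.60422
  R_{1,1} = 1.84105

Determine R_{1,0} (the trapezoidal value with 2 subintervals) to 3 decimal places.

1.782

From R_{1,1} = (4·R_{1,0} − R_{0,0})/3, solve for R_{1,0}:
4·R_{1,0} = 3·1.84105 + 1.60422 = 7.12737
R_{1,0} = 1.78184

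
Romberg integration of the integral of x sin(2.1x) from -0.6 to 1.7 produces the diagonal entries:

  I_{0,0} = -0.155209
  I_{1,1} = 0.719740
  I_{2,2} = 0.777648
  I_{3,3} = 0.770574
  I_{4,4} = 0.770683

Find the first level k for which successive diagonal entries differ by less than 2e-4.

k = 4

|I_{1,1} − I_{0,0}| = 0.874949 ≥ 2e-4
|I_{2,2} − I_{1,1}| = 0.057908 ≥ 2e-4
|I_{3,3} − I_{2,2}| = 0.007074 ≥ 2e-4
|I_{4,4} − I_{3,3}| = 0.000109 < 2e-4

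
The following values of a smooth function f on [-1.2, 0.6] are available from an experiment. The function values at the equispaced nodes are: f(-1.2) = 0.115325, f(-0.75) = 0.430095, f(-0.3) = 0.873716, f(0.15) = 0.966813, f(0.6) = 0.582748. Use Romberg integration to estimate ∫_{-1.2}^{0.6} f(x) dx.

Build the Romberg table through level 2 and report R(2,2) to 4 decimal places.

R(0,0) (trapezoid, 1 panel, h=1.8000): 0.628266
R(1,0) (trapezoid, 2 panels, h=0.9000): 1.100477
R(2,0) (trapezoid, 4 panels, h=0.4500): 1.178847
R(1,1) = 1.100477 + (1.100477 − 0.628266)/3 = 1.257881
R(2,1) = 1.178847 + (1.178847 − 1.100477)/3 = 1.204970
R(2,2) = 1.204970 + (1.204970 − 1.257881)/15 = 1.201443

1.2014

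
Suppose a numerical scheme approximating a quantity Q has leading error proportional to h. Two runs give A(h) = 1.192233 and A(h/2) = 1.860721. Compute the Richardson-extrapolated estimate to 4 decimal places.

The leading error scales as h; refining by a factor of 2 reduces it by 2^1 = 2.
Extrapolated value = (2·A(h/2) − A(h)) / (2 − 1)
= (2·1.860721 − 1.192233) / 1
= 2.529209 / 1 = 2.529209

2.5292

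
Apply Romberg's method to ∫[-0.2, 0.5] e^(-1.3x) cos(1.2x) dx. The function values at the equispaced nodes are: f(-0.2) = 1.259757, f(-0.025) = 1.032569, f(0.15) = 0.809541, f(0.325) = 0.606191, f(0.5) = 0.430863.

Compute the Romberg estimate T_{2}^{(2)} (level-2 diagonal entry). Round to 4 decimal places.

T_{0}^{(0)} (trapezoid, 1 panel, h=0.7000): 0.591717
T_{1}^{(0)} (trapezoid, 2 panels, h=0.3500): 0.579198
T_{2}^{(0)} (trapezoid, 4 panels, h=0.1750): 0.576382
T_{1}^{(1)} = 0.579198 + (0.579198 − 0.591717)/3 = 0.575025
T_{2}^{(1)} = 0.576382 + (0.576382 − 0.579198)/3 = 0.575443
T_{2}^{(2)} = 0.575443 + (0.575443 − 0.575025)/15 = 0.575471

0.5755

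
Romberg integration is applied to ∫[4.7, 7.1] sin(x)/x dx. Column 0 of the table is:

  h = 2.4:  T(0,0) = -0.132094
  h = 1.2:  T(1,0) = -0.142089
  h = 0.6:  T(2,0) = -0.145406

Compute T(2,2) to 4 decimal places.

Richardson extrapolation on the trapezoidal column (denominator 4−1=3):
T(1,1) = (4·(-0.142089) − (-0.132094)) / 3 = -0.145421
T(2,1) = -0.145406 + (-0.145406 − (-0.142089))/3 = -0.146512
T(2,2) = -0.146512 + (-0.146512 − (-0.145421))/15 = -0.146585

-0.1466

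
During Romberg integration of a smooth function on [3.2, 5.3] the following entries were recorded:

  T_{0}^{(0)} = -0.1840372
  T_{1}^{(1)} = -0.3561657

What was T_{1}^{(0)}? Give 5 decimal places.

-0.31313

From T_{1}^{(1)} = (4·T_{1}^{(0)} − T_{0}^{(0)})/3, solve for T_{1}^{(0)}:
4·T_{1}^{(0)} = 3·(-0.3561657) + (-0.1840372) = -1.2525343
T_{1}^{(0)} = -0.3131336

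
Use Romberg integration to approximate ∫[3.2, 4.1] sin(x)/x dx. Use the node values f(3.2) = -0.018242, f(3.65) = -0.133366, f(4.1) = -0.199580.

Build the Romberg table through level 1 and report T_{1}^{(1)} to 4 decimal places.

-0.1127

T_{0}^{(0)} (trapezoid, 1 panel, h=0.9000): -0.098020
T_{1}^{(0)} (trapezoid, 2 panels, h=0.4500): -0.109025
T_{1}^{(1)} = -0.109025 + (-0.109025 − (-0.098020))/3 = -0.112693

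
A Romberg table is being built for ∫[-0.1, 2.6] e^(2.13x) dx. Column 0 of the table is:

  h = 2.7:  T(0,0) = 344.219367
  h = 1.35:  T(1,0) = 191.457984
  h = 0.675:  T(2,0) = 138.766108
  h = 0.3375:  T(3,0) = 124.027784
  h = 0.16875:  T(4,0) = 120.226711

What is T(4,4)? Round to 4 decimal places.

Richardson extrapolation on the trapezoidal column (denominator 4−1=3):
T(1,1) = 191.457984 + (191.457984 − 344.219367)/3 = 140.537523
T(2,1) = (4·138.766108 − 191.457984) / 3 = 121.202149
T(3,1) = 124.027784 + (124.027784 − 138.766108)/3 = 119.115009
T(4,1) = (4·120.226711 − 124.027784) / 3 = 118.959687
T(2,2) = (16·121.202149 − 140.537523) / 15 = 119.913124
T(3,2) = 119.115009 + (119.115009 − 121.202149)/15 = 118.975866
T(4,2) = (16·118.959687 − 119.115009) / 15 = 118.949332
T(3,3) = (64·118.975866 − 119.913124) / 63 = 118.960989
T(4,3) = (64·118.949332 − 118.975866) / 63 = 118.948911
T(4,4) = 118.948911 + (118.948911 − 118.960989)/255 = 118.948864

118.9489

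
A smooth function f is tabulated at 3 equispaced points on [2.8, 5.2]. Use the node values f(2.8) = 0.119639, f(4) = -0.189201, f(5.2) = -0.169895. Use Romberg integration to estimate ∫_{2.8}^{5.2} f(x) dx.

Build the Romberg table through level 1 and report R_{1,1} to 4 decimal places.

-0.3228

R_{0,0} (trapezoid, 1 panel, h=2.4000): -0.060307
R_{1,0} (trapezoid, 2 panels, h=1.2000): -0.257195
R_{1,1} = -0.257195 + (-0.257195 − (-0.060307))/3 = -0.322824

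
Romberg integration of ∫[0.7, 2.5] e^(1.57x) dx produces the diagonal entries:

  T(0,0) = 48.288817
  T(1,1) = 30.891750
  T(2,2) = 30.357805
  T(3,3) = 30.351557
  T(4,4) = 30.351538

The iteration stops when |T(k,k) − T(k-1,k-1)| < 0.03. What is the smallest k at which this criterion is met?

k = 3

|T(1,1) − T(0,0)| = 17.397067 ≥ 0.03
|T(2,2) − T(1,1)| = 0.533945 ≥ 0.03
|T(3,3) − T(2,2)| = 0.006248 < 0.03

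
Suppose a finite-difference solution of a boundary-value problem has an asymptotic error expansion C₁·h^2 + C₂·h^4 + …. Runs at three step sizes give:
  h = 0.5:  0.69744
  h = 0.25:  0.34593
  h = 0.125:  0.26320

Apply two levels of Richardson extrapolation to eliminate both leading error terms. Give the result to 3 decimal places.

0.236

First eliminate the h^2 term (factor 2^2 = 4):
  B₁ = (4·0.34593 − 0.69744)/3 = 0.22876
  B₂ = (4·0.26320 − 0.34593)/3 = 0.23562
Then eliminate the h^4 term (factor 2^4 = 16):
  (16·0.23562 − 0.22876)/15 = 0.23608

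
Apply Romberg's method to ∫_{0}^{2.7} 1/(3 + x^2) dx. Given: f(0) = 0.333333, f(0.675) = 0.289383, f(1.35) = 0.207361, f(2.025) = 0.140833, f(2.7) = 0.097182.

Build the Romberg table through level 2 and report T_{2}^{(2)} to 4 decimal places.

0.5781

T_{0}^{(0)} (trapezoid, 1 panel, h=2.7000): 0.581195
T_{1}^{(0)} (trapezoid, 2 panels, h=1.3500): 0.570535
T_{2}^{(0)} (trapezoid, 4 panels, h=0.6750): 0.575663
T_{1}^{(1)} = 0.570535 + (0.570535 − 0.581195)/3 = 0.566982
T_{2}^{(1)} = 0.575663 + (0.575663 − 0.570535)/3 = 0.577372
T_{2}^{(2)} = 0.577372 + (0.577372 − 0.566982)/15 = 0.578065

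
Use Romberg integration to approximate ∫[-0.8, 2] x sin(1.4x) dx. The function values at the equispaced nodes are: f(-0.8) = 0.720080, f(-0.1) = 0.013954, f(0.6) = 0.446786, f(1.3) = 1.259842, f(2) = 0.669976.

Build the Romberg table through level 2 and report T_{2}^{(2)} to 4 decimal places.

T_{0}^{(0)} (trapezoid, 1 panel, h=2.8000): 1.946078
T_{1}^{(0)} (trapezoid, 2 panels, h=1.4000): 1.598540
T_{2}^{(0)} (trapezoid, 4 panels, h=0.7000): 1.690927
T_{1}^{(1)} = 1.598540 + (1.598540 − 1.946078)/3 = 1.482694
T_{2}^{(1)} = 1.690927 + (1.690927 − 1.598540)/3 = 1.721723
T_{2}^{(2)} = 1.721723 + (1.721723 − 1.482694)/15 = 1.737658

1.7377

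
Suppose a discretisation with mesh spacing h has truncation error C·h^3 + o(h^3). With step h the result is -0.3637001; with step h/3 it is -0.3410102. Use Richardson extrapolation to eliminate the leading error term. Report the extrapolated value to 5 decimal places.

Extrapolated value = (27·A(h/3) − A(h)) / (27 − 1)
= (27·(-0.3410102) − (-0.3637001)) / 26
= -8.8435753 / 26 = -0.3401375

-0.34014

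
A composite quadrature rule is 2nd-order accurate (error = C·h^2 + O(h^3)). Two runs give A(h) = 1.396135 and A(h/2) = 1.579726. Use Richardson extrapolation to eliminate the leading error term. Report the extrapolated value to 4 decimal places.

1.6409

Extrapolated value = (4·A(h/2) − A(h)) / (4 − 1)
= (4·1.579726 − 1.396135) / 3
= 4.922769 / 3 = 1.640923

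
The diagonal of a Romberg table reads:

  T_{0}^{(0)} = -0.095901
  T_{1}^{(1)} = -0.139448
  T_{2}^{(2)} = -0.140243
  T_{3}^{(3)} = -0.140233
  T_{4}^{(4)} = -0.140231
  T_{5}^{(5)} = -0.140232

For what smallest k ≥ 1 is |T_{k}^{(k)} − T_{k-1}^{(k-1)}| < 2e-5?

k = 3

|T_{1}^{(1)} − T_{0}^{(0)}| = 0.043547 ≥ 2e-5
|T_{2}^{(2)} − T_{1}^{(1)}| = 0.000795 ≥ 2e-5
|T_{3}^{(3)} − T_{2}^{(2)}| = 0.000010 < 2e-5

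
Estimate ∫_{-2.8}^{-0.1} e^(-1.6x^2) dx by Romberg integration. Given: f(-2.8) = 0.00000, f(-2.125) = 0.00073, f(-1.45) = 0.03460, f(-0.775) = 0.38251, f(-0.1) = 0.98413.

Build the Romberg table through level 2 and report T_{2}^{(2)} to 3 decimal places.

T_{0}^{(0)} (trapezoid, 1 panel, h=2.7000): 1.32858
T_{1}^{(0)} (trapezoid, 2 panels, h=1.3500): 0.71100
T_{2}^{(0)} (trapezoid, 4 panels, h=0.6750): 0.61419
T_{1}^{(1)} = 0.71100 + (0.71100 − 1.32858)/3 = 0.50514
T_{2}^{(1)} = 0.61419 + (0.61419 − 0.71100)/3 = 0.58192
T_{2}^{(2)} = 0.58192 + (0.58192 − 0.50514)/15 = 0.58704

0.587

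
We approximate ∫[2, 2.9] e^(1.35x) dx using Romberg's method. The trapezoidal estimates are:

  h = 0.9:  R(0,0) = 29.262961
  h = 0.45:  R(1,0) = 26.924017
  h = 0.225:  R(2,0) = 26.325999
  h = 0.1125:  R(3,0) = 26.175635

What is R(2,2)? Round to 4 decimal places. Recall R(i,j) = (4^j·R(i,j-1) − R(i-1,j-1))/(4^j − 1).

26.1255

Richardson extrapolation on the trapezoidal column (denominator 4−1=3):
R(1,1) = 26.924017 + (26.924017 − 29.262961)/3 = 26.144369
R(2,1) = 26.325999 + (26.325999 − 26.924017)/3 = 26.126660
R(2,2) = (16·26.126660 − 26.144369) / 15 = 26.125479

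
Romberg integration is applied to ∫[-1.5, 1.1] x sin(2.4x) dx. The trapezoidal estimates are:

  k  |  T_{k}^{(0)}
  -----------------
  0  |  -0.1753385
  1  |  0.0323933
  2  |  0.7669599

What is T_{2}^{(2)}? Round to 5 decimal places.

Richardson extrapolation on the trapezoidal column (denominator 4−1=3):
T_{1}^{(1)} = (4·0.0323933 − (-0.1753385)) / 3 = 0.1016372
T_{2}^{(1)} = (4·0.7669599 − 0.0323933) / 3 = 1.0118154
T_{2}^{(2)} = 1.0118154 + (1.0118154 − 0.1016372)/15 = 1.0724939

1.07249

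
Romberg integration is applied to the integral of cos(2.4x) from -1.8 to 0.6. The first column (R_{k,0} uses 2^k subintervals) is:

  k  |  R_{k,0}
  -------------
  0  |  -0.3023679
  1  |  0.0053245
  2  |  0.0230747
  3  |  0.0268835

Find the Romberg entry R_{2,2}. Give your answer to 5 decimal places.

R_{1,1} = 0.0053245 + (0.0053245 − (-0.3023679))/3 = 0.1078886
R_{2,1} = 0.0230747 + (0.0230747 − 0.0053245)/3 = 0.0289914
R_{2,2} = (16·0.0289914 − 0.1078886) / 15 = 0.0237316

0.02373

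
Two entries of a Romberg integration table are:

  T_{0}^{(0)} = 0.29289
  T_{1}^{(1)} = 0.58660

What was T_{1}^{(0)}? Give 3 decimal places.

From T_{1}^{(1)} = (4·T_{1}^{(0)} − T_{0}^{(0)})/3, solve for T_{1}^{(0)}:
4·T_{1}^{(0)} = 3·0.58660 + 0.29289 = 2.05269
T_{1}^{(0)} = 0.51317

0.513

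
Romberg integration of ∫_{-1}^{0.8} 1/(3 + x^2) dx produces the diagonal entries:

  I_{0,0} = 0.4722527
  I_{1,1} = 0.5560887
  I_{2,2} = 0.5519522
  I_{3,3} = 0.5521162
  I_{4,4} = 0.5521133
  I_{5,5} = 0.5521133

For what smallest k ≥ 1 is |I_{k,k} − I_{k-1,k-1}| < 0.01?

k = 2

|I_{1,1} − I_{0,0}| = 0.0838360 ≥ 0.01
|I_{2,2} − I_{1,1}| = 0.0041365 < 0.01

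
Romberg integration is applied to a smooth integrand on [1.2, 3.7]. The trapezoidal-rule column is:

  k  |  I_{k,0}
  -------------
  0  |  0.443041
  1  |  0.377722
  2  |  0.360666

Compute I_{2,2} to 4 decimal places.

I_{1,1} = 0.377722 + (0.377722 − 0.443041)/3 = 0.355949
I_{2,1} = 0.360666 + (0.360666 − 0.377722)/3 = 0.354981
I_{2,2} = (16·0.354981 − 0.355949) / 15 = 0.354916
(Column j=1 coincides with Simpson's rule on the same nodes.)

0.3549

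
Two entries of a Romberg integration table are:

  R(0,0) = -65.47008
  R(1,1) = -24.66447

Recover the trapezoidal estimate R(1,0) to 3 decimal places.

-34.866

From R(1,1) = (4·R(1,0) − R(0,0))/3, solve for R(1,0):
4·R(1,0) = 3·(-24.66447) + (-65.47008) = -139.46349
R(1,0) = -34.86587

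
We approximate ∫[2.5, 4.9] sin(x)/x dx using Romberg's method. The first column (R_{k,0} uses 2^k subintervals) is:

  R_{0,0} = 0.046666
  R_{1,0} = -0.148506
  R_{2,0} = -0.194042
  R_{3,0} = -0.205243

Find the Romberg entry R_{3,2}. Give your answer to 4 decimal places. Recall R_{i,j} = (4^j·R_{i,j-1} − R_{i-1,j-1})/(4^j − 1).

-0.2090

Richardson extrapolation on the trapezoidal column (denominator 4−1=3):
R_{2,1} = (4·(-0.194042) − (-0.148506)) / 3 = -0.209221
R_{3,1} = (4·(-0.205243) − (-0.194042)) / 3 = -0.208977
R_{3,2} = -0.208977 + (-0.208977 − (-0.209221))/15 = -0.208961
(Column j=1 coincides with Simpson's rule on the same nodes.)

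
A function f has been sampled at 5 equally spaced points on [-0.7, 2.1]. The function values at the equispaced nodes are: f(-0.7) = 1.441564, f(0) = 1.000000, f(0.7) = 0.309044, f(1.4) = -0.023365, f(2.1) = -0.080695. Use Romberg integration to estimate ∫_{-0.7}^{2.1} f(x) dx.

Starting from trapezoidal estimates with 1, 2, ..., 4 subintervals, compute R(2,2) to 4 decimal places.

1.3840

R(0,0) (trapezoid, 1 panel, h=2.8000): 1.905217
R(1,0) (trapezoid, 2 panels, h=1.4000): 1.385270
R(2,0) (trapezoid, 4 panels, h=0.7000): 1.376279
R(1,1) = 1.385270 + (1.385270 − 1.905217)/3 = 1.211954
R(2,1) = 1.376279 + (1.376279 − 1.385270)/3 = 1.373282
R(2,2) = 1.373282 + (1.373282 − 1.211954)/15 = 1.384037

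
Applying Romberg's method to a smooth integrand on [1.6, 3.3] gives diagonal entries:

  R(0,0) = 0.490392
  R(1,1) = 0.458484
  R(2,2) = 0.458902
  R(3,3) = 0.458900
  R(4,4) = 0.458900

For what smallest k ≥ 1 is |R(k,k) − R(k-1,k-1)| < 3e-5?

k = 3

|R(1,1) − R(0,0)| = 0.031908 ≥ 3e-5
|R(2,2) − R(1,1)| = 0.000418 ≥ 3e-5
|R(3,3) − R(2,2)| = 0.000002 < 3e-5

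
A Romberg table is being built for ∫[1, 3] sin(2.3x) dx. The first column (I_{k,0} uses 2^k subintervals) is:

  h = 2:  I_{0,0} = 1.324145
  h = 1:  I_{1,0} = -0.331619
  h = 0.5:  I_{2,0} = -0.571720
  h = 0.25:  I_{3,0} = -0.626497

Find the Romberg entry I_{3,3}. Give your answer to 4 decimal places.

Richardson extrapolation on the trapezoidal column (denominator 4−1=3):
I_{1,1} = (4·(-0.331619) − 1.324145) / 3 = -0.883540
I_{2,1} = -0.571720 + (-0.571720 − (-0.331619))/3 = -0.651754
I_{3,1} = (4·(-0.626497) − (-0.571720)) / 3 = -0.644756
I_{2,2} = -0.651754 + (-0.651754 − (-0.883540))/15 = -0.636302
I_{3,2} = -0.644756 + (-0.644756 − (-0.651754))/15 = -0.644289
I_{3,3} = (64·(-0.644289) − (-0.636302)) / 63 = -0.644416
(Column j=1 coincides with Simpson's rule on the same nodes.)

-0.6444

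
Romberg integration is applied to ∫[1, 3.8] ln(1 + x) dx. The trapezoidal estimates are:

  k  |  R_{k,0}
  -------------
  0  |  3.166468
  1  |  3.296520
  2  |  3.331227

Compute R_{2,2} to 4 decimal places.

3.3430

Richardson extrapolation on the trapezoidal column (denominator 4−1=3):
R_{1,1} = 3.296520 + (3.296520 − 3.166468)/3 = 3.339871
R_{2,1} = 3.331227 + (3.331227 − 3.296520)/3 = 3.342796
R_{2,2} = 3.342796 + (3.342796 − 3.339871)/15 = 3.342991
(Column j=1 coincides with Simpson's rule on the same nodes.)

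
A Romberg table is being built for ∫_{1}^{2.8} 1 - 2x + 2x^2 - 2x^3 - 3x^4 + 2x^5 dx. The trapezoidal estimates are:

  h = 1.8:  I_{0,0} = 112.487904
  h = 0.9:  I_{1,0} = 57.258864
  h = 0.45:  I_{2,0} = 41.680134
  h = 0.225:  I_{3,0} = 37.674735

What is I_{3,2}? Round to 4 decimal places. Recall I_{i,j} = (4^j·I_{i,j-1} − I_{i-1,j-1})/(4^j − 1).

36.3298

Richardson extrapolation on the trapezoidal column (denominator 4−1=3):
I_{2,1} = (4·41.680134 − 57.258864) / 3 = 36.487224
I_{3,1} = 37.674735 + (37.674735 − 41.680134)/3 = 36.339602
I_{3,2} = (16·36.339602 − 36.487224) / 15 = 36.329761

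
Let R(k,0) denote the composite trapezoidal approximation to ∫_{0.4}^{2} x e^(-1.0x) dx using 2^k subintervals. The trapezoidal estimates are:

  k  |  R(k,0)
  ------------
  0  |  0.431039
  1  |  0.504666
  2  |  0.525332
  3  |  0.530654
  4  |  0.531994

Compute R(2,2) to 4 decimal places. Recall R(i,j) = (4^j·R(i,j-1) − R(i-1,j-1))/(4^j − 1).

Richardson extrapolation on the trapezoidal column (denominator 4−1=3):
R(1,1) = 0.504666 + (0.504666 − 0.431039)/3 = 0.529208
R(2,1) = 0.525332 + (0.525332 − 0.504666)/3 = 0.532221
R(2,2) = (16·0.532221 − 0.529208) / 15 = 0.532422

0.5324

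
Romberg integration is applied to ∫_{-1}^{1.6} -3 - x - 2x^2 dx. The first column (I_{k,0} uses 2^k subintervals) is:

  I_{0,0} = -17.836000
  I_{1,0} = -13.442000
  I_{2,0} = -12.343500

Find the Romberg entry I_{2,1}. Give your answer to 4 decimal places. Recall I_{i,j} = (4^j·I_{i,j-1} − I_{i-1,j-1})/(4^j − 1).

Richardson extrapolation on the trapezoidal column (denominator 4−1=3):
I_{2,1} = -12.343500 + (-12.343500 − (-13.442000))/3 = -11.977333

-11.9773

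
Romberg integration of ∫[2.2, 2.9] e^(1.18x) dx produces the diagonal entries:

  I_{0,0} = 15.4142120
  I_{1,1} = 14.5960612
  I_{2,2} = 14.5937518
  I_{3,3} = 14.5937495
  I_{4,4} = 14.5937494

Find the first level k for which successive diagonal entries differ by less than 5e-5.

|I_{1,1} − I_{0,0}| = 0.8181508 ≥ 5e-5
|I_{2,2} − I_{1,1}| = 0.0023094 ≥ 5e-5
|I_{3,3} − I_{2,2}| = 0.0000023 < 5e-5

k = 3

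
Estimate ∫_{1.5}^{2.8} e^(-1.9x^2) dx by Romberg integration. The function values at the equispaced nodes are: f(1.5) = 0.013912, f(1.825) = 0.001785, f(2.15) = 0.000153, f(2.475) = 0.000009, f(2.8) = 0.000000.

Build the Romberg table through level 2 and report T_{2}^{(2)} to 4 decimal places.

T_{0}^{(0)} (trapezoid, 1 panel, h=1.3000): 0.009043
T_{1}^{(0)} (trapezoid, 2 panels, h=0.6500): 0.004621
T_{2}^{(0)} (trapezoid, 4 panels, h=0.3250): 0.002893
T_{1}^{(1)} = 0.004621 + (0.004621 − 0.009043)/3 = 0.003147
T_{2}^{(1)} = 0.002893 + (0.002893 − 0.004621)/3 = 0.002317
T_{2}^{(2)} = 0.002317 + (0.002317 − 0.003147)/15 = 0.002262

0.0023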